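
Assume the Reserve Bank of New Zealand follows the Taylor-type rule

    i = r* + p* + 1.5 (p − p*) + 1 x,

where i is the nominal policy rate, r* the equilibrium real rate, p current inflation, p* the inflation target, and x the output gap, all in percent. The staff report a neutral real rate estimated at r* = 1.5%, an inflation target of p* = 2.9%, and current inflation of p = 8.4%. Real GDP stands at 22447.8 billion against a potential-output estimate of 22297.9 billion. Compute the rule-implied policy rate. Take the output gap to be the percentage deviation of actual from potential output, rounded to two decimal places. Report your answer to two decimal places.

13.32%

Output gap = 100 × (22447.8 − 22297.9) / 22297.9 = 0.67%.
i = 1.50 + 2.90 + 1.5 × (8.40 − 2.90) + 1 × 0.67
   = 1.50 + 2.9 + 8.25 + 0.67 = 13.32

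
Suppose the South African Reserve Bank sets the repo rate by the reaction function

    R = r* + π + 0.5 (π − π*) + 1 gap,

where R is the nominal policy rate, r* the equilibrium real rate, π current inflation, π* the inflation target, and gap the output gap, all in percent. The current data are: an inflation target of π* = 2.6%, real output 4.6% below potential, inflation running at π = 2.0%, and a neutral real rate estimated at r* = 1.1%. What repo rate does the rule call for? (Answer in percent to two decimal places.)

Output 4.6% below potential → gap = -4.6.
R = 1.1 + 2.0 + 0.5 × (2.0 − 2.6) + 1 × (-4.6)
   = 1.1 + 2 − 0.3 − 4.6 = -1.80

-1.80%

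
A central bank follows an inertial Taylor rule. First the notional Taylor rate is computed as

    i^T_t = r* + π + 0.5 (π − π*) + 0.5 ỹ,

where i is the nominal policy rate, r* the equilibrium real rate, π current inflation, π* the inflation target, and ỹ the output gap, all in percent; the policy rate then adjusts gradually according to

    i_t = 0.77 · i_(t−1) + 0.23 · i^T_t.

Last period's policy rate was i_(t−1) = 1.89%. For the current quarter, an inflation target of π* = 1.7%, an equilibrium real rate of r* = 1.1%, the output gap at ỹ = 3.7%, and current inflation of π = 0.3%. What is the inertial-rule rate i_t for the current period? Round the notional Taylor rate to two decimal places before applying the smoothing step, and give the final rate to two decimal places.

i^T_t = 1.1 + 0.3 + 0.5 × (0.3 − 1.7) + 0.5 × 3.7
   = 1.1 + 0.3 − 0.7 + 1.85 = 2.55
i_t = 0.77 × 1.89 + 0.23 × 2.55 = 1.4553 + 0.5865 = 2.04

2.04%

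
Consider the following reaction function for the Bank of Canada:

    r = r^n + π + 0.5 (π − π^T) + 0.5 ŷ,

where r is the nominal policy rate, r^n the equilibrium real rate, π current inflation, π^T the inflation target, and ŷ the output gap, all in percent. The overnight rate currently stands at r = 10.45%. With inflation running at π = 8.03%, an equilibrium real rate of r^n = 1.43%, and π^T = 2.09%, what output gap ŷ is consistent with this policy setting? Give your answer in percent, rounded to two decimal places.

0.5 ŷ = 10.45 − 1.43 − 8.03 − 0.5 × (8.03 − 2.09) = -1.98
ŷ = -1.98 / 0.5 = -3.96

-3.96%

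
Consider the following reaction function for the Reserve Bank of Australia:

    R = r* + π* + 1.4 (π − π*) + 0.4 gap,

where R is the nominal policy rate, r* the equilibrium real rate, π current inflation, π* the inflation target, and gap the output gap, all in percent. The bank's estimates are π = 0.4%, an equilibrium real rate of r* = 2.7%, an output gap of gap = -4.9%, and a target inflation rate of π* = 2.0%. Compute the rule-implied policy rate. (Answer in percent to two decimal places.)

R = 2.7 + 2.0 + 1.4 × (0.4 − 2.0) + 0.4 × (-4.9)
   = 2.7 + 2 − 2.24 − 1.96 = 0.50

0.50%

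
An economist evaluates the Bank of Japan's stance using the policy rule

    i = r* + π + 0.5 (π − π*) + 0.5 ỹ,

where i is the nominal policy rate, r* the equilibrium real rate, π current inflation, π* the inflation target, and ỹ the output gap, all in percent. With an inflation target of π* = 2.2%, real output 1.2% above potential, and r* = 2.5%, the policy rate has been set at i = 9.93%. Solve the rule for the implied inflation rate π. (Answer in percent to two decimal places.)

5.29%

Output 1.2% above potential → ỹ = 1.2.
Collecting π: i = r* + (1 + 0.5) π − 0.5 π* + 0.5 ỹ
1.5 π = 9.93 − 2.5 + 0.5 × 2.2 − 0.5 × 1.2 = 7.93
π = 7.93 / 1.5 = 5.29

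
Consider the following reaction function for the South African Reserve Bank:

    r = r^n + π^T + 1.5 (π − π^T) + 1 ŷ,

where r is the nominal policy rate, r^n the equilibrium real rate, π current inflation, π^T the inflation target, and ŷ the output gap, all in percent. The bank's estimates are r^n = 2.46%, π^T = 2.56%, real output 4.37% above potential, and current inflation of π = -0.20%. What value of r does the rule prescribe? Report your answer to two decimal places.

Output 4.37% above potential → ŷ = 4.37.
r = 2.46 + 2.56 + 1.5 × (-0.20 − 2.56) + 1 × 4.37
   = 2.46 + 2.56 − 4.14 + 4.37 = 5.25

5.25%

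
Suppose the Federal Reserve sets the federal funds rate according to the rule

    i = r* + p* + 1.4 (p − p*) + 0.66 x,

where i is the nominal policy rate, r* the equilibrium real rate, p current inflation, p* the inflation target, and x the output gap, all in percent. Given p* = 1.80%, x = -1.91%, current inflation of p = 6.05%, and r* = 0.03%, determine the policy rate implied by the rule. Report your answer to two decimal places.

i = 0.03 + 1.80 + 1.4 × (6.05 − 1.80) + 0.66 × (-1.91)
   = 0.03 + 1.8 + 5.95 − 1.2606 = 6.52

6.52%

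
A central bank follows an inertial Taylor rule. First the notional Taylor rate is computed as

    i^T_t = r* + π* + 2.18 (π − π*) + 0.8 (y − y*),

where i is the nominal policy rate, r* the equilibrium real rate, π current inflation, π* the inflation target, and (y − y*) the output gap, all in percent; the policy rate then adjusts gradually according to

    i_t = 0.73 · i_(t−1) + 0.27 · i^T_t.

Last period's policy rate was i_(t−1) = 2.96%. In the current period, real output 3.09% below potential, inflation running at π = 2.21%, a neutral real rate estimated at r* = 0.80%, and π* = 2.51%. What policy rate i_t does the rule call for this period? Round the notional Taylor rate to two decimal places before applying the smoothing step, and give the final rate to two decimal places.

2.21%

Output 3.09% below potential → (y − y*) = -3.09.
i^T_t = 0.80 + 2.51 + 2.18 × (2.21 − 2.51) + 0.8 × (-3.09)
   = 0.80 + 2.51 − 0.654 − 2.472 = 0.18
i_t = 0.73 × 2.96 + 0.27 × 0.18 = 2.1608 + 0.0486 = 2.21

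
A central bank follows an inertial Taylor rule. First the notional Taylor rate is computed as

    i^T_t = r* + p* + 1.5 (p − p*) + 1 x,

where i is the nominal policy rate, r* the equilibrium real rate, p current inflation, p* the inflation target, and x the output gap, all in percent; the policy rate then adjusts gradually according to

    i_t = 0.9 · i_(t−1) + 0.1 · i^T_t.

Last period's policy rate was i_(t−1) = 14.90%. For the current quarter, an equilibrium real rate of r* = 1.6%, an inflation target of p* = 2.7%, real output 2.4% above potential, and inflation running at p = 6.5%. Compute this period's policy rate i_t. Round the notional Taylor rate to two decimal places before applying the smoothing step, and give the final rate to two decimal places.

Output 2.4% above potential → x = 2.4.
i^T_t = 1.6 + 2.7 + 1.5 × (6.5 − 2.7) + 1 × 2.4
   = 1.6 + 2.7 + 5.7 + 2.4 = 12.40
i_t = 0.9 × 14.90 + 0.1 × 12.40 = 13.41 + 1.24 = 14.65

14.65%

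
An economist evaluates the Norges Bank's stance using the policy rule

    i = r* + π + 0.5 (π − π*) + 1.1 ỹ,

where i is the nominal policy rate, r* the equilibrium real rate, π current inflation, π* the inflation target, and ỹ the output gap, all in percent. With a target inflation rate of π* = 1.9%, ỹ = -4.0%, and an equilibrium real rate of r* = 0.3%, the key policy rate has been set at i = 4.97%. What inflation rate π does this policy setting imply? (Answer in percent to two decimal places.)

6.68%

Collecting π: i = r* + (1 + 0.5) π − 0.5 π* + 1.1 ỹ
1.5 π = 4.97 − 0.3 + 0.5 × 1.9 − 1.1 × (-4.0) = 10.02
π = 10.02 / 1.5 = 6.68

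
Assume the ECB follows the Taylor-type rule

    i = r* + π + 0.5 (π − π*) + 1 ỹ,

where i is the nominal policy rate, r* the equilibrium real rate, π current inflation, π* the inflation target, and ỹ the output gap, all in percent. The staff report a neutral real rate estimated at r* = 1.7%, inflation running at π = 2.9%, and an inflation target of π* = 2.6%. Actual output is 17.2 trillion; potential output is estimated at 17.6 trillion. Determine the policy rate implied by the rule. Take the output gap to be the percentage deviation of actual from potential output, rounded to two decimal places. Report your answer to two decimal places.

2.48%

Output gap = 100 × (17.2 − 17.6) / 17.6 = -2.27%.
i = 1.70 + 2.90 + 0.5 × (2.90 − 2.60) + 1 × (-2.27)
   = 1.70 + 2.9 + 0.15 − 2.27 = 2.48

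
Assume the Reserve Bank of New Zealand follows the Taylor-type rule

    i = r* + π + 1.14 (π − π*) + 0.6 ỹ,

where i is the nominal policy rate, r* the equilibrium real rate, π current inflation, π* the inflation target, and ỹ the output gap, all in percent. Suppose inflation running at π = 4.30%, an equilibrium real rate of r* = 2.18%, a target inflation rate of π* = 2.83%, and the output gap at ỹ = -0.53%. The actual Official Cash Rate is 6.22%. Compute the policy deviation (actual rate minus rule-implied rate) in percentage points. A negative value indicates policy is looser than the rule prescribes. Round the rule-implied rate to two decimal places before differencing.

i = 2.18 + 4.30 + 1.14 × (4.30 − 2.83) + 0.6 × (-0.53)
   = 2.18 + 4.3 + 1.6758 − 0.318 = 7.84
Deviation = 6.22 − 7.84 = -1.62 pp.

-1.62 pp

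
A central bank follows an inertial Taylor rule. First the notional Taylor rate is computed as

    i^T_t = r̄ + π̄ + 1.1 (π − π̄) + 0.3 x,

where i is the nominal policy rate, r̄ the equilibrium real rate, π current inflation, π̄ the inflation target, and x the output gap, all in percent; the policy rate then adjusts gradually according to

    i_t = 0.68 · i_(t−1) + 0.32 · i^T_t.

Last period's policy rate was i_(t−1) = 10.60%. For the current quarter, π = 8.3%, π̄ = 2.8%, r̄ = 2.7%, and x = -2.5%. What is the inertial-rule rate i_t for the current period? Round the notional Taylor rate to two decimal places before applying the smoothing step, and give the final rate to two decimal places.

i^T_t = 2.7 + 2.8 + 1.1 × (8.3 − 2.8) + 0.3 × (-2.5)
   = 2.7 + 2.8 + 6.05 − 0.75 = 10.80
i_t = 0.68 × 10.60 + 0.32 × 10.80 = 7.208 + 3.456 = 10.66

10.66%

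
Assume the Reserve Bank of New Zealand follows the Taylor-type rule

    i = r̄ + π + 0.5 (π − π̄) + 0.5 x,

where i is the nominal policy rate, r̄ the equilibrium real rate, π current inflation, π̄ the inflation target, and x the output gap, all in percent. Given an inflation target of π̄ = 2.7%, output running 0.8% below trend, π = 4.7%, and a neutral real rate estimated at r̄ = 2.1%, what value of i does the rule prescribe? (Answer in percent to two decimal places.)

7.40%

Output 0.8% below potential → x = -0.8.
i = 2.1 + 4.7 + 0.5 × (4.7 − 2.7) + 0.5 × (-0.8)
   = 2.1 + 4.7 + 1 − 0.4 = 7.40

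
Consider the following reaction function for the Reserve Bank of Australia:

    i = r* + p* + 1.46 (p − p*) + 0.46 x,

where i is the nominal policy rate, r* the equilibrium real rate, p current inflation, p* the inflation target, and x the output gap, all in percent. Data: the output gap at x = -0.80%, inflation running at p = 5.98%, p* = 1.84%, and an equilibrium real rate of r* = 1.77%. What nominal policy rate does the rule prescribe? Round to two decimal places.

i = 1.77 + 1.84 + 1.46 × (5.98 − 1.84) + 0.46 × (-0.80)
   = 1.77 + 1.84 + 6.0444 − 0.368 = 9.29

9.29%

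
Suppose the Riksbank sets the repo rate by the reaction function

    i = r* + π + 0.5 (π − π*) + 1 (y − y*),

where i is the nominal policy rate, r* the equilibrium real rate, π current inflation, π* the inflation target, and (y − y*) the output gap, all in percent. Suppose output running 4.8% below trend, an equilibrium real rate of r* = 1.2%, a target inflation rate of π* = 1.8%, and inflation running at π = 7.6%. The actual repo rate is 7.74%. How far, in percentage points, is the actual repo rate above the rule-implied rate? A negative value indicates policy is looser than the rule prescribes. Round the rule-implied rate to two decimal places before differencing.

Output 4.8% below potential → (y − y*) = -4.8.
i = 1.2 + 7.6 + 0.5 × (7.6 − 1.8) + 1 × (-4.8)
   = 1.2 + 7.6 + 2.9 − 4.8 = 6.90
Deviation = 7.74 − 6.90 = 0.84 pp.

0.84 pp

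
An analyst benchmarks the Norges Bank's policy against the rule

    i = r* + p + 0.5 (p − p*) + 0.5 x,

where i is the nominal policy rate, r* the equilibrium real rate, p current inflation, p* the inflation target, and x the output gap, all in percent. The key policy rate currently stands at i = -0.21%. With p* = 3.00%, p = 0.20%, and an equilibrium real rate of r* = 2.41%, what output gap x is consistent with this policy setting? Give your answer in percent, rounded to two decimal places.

-2.84%

0.5 x = -0.21 − 2.41 − 0.20 − 0.5 × (0.20 − 3.00) = -1.42
x = -1.42 / 0.5 = -2.84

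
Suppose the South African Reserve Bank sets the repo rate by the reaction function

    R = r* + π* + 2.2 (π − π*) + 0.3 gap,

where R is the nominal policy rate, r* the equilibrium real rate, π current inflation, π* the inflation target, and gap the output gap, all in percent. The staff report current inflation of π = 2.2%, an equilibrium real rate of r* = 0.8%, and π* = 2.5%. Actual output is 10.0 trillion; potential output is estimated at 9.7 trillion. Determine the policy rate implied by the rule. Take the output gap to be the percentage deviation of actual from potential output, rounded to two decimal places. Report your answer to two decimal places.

3.57%

Output gap = 100 × (10.0 − 9.7) / 9.7 = 3.09%.
R = 0.80 + 2.50 + 2.2 × (2.20 − 2.50) + 0.3 × 3.09
   = 0.80 + 2.5 − 0.66 + 0.927 = 3.57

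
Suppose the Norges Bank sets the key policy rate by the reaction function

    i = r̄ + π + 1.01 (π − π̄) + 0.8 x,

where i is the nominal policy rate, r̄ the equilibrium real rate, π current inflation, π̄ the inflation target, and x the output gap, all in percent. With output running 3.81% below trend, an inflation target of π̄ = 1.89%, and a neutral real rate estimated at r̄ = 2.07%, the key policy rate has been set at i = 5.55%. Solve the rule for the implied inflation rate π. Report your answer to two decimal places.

4.20%

Output 3.81% below potential → x = -3.81.
Collecting π: i = r̄ + (1 + 1.01) π − 1.01 π̄ + 0.8 x
2.01 π = 5.55 − 2.07 + 1.01 × 1.89 − 0.8 × (-3.81) = 8.4369
π = 8.4369 / 2.01 = 4.20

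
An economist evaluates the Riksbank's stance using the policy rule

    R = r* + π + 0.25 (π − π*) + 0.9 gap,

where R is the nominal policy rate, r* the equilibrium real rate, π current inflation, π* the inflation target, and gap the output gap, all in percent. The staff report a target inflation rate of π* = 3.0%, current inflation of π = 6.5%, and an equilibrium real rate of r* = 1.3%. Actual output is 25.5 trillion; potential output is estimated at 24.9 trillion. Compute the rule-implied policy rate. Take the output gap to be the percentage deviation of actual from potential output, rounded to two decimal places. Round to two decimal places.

10.84%

Output gap = 100 × (25.5 − 24.9) / 24.9 = 2.41%.
R = 1.30 + 6.50 + 0.25 × (6.50 − 3.00) + 0.9 × 2.41
   = 1.30 + 6.5 + 0.875 + 2.169 = 10.84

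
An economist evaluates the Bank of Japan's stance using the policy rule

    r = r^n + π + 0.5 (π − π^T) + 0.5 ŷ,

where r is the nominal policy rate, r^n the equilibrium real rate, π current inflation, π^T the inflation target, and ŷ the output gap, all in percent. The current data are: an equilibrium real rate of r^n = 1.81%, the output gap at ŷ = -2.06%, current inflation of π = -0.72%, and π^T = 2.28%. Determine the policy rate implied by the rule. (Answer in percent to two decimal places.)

r = 1.81 + (-0.72) + 0.5 × (-0.72 − 2.28) + 0.5 × (-2.06)
   = 1.81 − 0.72 − 1.5 − 1.03 = -1.44

-1.44%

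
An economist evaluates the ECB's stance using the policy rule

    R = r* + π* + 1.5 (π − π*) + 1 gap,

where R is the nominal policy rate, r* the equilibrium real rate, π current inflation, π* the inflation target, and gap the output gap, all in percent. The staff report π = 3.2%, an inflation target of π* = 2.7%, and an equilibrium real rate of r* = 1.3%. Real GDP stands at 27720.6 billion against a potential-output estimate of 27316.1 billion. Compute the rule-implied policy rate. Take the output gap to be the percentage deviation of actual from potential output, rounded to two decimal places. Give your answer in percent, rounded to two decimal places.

Output gap = 100 × (27720.6 − 27316.1) / 27316.1 = 1.48%.
R = 1.30 + 2.70 + 1.5 × (3.20 − 2.70) + 1 × 1.48
   = 1.30 + 2.7 + 0.75 + 1.48 = 6.23

6.23%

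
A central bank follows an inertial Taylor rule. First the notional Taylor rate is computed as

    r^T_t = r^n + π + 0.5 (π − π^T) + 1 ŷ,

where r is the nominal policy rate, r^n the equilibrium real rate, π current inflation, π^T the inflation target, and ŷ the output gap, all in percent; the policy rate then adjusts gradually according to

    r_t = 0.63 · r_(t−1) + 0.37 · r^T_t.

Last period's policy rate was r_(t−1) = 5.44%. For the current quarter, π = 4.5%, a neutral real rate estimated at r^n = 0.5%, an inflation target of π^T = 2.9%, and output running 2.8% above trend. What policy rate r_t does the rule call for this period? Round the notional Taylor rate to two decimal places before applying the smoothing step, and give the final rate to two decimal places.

6.61%

Output 2.8% above potential → ŷ = 2.8.
r^T_t = 0.5 + 4.5 + 0.5 × (4.5 − 2.9) + 1 × 2.8
   = 0.5 + 4.5 + 0.8 + 2.8 = 8.60
r_t = 0.63 × 5.44 + 0.37 × 8.60 = 3.4272 + 3.182 = 6.61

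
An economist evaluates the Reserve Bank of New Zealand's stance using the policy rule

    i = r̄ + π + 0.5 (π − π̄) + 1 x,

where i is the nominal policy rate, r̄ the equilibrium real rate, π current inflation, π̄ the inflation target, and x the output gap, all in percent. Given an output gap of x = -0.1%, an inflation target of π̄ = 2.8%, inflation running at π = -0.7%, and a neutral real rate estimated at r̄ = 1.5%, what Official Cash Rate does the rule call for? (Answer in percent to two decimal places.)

-1.05%

i = 1.5 + (-0.7) + 0.5 × (-0.7 − 2.8) + 1 × (-0.1)
   = 1.5 − 0.7 − 1.75 − 0.1 = -1.05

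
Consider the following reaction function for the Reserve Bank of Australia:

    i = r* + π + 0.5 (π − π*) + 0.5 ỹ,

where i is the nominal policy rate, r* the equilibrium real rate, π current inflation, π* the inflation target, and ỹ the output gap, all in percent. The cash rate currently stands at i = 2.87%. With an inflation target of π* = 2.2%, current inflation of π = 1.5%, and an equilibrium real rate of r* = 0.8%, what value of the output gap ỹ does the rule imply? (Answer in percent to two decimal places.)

1.84%

0.5 ỹ = 2.87 − 0.8 − 1.5 − 0.5 × (1.5 − 2.2) = 0.92
ỹ = 0.92 / 0.5 = 1.84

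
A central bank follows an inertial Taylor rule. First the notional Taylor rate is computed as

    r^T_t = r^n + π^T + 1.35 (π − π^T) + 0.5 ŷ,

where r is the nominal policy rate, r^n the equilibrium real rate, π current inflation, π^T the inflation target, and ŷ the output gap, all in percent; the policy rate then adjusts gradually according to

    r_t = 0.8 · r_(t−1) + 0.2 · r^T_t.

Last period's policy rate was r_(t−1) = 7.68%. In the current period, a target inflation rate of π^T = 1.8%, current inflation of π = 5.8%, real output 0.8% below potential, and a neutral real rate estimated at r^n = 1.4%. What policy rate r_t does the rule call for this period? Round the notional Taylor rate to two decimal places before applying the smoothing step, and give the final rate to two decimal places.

Output 0.8% below potential → ŷ = -0.8.
r^T_t = 1.4 + 1.8 + 1.35 × (5.8 − 1.8) + 0.5 × (-0.8)
   = 1.4 + 1.8 + 5.4 − 0.4 = 8.20
r_t = 0.8 × 7.68 + 0.2 × 8.20 = 6.144 + 1.64 = 7.78

7.78%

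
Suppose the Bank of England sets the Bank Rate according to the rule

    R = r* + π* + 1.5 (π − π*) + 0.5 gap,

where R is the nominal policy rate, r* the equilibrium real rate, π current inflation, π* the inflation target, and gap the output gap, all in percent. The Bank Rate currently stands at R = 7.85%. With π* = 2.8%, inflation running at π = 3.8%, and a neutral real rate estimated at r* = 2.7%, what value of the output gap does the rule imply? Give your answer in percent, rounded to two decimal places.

1.70%

0.5 gap = 7.85 − 2.7 − 2.8 − 1.5 × (3.8 − 2.8) = 0.85
gap = 0.85 / 0.5 = 1.70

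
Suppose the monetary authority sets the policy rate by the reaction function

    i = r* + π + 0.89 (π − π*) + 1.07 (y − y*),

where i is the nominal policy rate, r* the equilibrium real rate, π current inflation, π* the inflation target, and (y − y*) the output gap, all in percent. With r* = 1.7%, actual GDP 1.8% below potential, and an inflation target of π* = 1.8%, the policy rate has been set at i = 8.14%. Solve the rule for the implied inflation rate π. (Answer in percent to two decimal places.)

5.27%

Output 1.8% below potential → (y − y*) = -1.8.
Collecting π: i = r* + (1 + 0.89) π − 0.89 π* + 1.07 (y − y*)
1.89 π = 8.14 − 1.7 + 0.89 × 1.8 − 1.07 × (-1.8) = 9.968
π = 9.968 / 1.89 = 5.27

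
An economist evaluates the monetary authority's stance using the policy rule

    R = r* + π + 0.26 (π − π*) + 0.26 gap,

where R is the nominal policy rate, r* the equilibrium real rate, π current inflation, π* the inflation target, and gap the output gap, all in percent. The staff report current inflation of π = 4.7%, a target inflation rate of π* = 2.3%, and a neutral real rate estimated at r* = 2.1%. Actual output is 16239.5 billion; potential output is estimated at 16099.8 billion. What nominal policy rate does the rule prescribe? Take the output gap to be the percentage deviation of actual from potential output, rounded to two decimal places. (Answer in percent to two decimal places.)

Output gap = 100 × (16239.5 − 16099.8) / 16099.8 = 0.87%.
R = 2.10 + 4.70 + 0.26 × (4.70 − 2.30) + 0.26 × 0.87
   = 2.10 + 4.7 + 0.624 + 0.2262 = 7.65

7.65%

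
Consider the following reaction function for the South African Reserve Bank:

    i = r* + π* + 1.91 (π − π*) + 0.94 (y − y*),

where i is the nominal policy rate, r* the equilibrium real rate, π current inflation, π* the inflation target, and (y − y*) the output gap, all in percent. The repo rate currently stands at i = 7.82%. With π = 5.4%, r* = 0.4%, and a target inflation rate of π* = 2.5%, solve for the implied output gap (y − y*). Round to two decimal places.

0.94 (y − y*) = 7.82 − 0.4 − 2.5 − 1.91 × (5.4 − 2.5) = -0.619
(y − y*) = -0.619 / 0.94 = -0.66

-0.66%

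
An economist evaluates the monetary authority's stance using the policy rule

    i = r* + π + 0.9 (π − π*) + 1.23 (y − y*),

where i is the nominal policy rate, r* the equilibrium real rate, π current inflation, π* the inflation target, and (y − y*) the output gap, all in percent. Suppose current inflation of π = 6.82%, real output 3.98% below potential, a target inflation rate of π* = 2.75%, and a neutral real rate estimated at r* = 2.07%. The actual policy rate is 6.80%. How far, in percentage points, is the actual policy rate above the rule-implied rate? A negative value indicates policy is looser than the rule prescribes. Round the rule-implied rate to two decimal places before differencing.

Output 3.98% below potential → (y − y*) = -3.98.
i = 2.07 + 6.82 + 0.9 × (6.82 − 2.75) + 1.23 × (-3.98)
   = 2.07 + 6.82 + 3.663 − 4.8954 = 7.66
Deviation = 6.80 − 7.66 = -0.86 pp.

-0.86 pp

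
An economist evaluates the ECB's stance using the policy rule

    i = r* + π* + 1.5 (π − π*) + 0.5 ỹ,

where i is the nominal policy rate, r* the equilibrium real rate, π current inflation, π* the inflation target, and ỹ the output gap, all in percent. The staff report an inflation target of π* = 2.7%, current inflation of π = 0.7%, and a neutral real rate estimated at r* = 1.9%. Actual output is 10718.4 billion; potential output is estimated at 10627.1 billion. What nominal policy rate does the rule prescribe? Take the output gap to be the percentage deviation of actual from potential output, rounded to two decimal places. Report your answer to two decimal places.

2.03%

Output gap = 100 × (10718.4 − 10627.1) / 10627.1 = 0.86%.
i = 1.90 + 2.70 + 1.5 × (0.70 − 2.70) + 0.5 × 0.86
   = 1.90 + 2.7 − 3 + 0.43 = 2.03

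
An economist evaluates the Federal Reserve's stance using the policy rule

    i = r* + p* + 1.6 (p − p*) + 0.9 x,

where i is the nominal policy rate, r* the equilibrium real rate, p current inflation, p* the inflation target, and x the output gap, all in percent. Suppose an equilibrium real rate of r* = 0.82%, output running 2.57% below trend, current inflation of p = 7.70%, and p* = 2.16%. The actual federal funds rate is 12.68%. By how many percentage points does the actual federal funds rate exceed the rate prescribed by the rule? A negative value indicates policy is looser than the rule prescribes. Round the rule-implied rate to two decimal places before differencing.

Output 2.57% below potential → x = -2.57.
i = 0.82 + 2.16 + 1.6 × (7.70 − 2.16) + 0.9 × (-2.57)
   = 0.82 + 2.16 + 8.864 − 2.313 = 9.53
Deviation = 12.68 − 9.53 = 3.15 pp.

3.15 pp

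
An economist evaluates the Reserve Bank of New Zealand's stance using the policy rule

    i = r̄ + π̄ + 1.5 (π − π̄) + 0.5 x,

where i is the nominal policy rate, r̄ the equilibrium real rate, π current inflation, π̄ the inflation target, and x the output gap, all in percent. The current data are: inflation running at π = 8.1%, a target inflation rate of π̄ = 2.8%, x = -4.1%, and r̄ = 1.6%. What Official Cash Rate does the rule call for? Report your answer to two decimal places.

10.30%

i = 1.6 + 2.8 + 1.5 × (8.1 − 2.8) + 0.5 × (-4.1)
   = 1.6 + 2.8 + 7.95 − 2.05 = 10.30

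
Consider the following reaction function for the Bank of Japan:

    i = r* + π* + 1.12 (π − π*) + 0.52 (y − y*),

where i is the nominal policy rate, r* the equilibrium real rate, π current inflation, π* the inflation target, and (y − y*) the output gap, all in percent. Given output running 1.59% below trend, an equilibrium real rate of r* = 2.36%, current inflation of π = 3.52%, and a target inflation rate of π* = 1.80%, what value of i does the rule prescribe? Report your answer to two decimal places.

5.26%

Output 1.59% below potential → (y − y*) = -1.59.
i = 2.36 + 1.80 + 1.12 × (3.52 − 1.80) + 0.52 × (-1.59)
   = 2.36 + 1.8 + 1.9264 − 0.8268 = 5.26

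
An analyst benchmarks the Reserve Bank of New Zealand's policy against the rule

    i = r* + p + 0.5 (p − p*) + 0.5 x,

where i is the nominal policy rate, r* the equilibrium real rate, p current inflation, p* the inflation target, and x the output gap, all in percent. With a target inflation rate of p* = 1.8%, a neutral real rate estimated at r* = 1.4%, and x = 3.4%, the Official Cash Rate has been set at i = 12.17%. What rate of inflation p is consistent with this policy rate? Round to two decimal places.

Collecting p: i = r* + (1 + 0.5) p − 0.5 p* + 0.5 x
1.5 p = 12.17 − 1.4 + 0.5 × 1.8 − 0.5 × 3.4 = 9.97
p = 9.97 / 1.5 = 6.65

6.65%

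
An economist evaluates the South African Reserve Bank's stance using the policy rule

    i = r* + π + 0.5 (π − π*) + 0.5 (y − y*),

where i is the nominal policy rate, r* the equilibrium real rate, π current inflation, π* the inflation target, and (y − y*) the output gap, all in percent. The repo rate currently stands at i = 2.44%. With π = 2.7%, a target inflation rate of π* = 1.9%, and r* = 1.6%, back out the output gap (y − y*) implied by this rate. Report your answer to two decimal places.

-4.52%

0.5 (y − y*) = 2.44 − 1.6 − 2.7 − 0.5 × (2.7 − 1.9) = -2.26
(y − y*) = -2.26 / 0.5 = -4.52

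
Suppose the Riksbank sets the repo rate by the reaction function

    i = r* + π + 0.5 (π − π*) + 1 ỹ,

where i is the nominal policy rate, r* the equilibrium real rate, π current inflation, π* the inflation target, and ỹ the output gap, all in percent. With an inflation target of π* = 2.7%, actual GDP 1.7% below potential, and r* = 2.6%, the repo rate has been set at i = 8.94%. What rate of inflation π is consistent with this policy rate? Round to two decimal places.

6.26%

Output 1.7% below potential → ỹ = -1.7.
Collecting π: i = r* + (1 + 0.5) π − 0.5 π* + 1 ỹ
1.5 π = 8.94 − 2.6 + 0.5 × 2.7 − 1 × (-1.7) = 9.39
π = 9.39 / 1.5 = 6.26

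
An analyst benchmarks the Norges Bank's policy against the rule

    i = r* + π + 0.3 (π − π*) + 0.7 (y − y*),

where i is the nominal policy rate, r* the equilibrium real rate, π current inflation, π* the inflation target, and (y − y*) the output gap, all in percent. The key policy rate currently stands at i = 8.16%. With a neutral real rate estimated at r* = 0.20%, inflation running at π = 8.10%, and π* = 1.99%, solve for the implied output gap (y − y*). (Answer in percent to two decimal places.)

-2.82%

0.7 (y − y*) = 8.16 − 0.20 − 8.10 − 0.3 × (8.10 − 1.99) = -1.973
(y − y*) = -1.973 / 0.7 = -2.82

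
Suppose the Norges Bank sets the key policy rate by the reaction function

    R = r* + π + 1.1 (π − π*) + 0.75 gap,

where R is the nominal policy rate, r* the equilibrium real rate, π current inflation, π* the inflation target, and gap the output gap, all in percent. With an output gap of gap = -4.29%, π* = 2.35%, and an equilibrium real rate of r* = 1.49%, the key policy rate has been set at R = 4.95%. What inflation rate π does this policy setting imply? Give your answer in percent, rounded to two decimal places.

Collecting π: R = r* + (1 + 1.1) π − 1.1 π* + 0.75 gap
2.1 π = 4.95 − 1.49 + 1.1 × 2.35 − 0.75 × (-4.29) = 9.2625
π = 9.2625 / 2.1 = 4.41

4.41%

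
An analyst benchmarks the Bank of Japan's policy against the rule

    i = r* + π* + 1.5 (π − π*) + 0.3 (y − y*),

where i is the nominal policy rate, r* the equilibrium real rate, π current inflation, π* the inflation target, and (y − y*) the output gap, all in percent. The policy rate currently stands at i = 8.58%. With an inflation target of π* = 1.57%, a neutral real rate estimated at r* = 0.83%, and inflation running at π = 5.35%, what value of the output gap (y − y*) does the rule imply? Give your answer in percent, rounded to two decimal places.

0.3 (y − y*) = 8.58 − 0.83 − 1.57 − 1.5 × (5.35 − 1.57) = 0.51
(y − y*) = 0.51 / 0.3 = 1.70

1.70%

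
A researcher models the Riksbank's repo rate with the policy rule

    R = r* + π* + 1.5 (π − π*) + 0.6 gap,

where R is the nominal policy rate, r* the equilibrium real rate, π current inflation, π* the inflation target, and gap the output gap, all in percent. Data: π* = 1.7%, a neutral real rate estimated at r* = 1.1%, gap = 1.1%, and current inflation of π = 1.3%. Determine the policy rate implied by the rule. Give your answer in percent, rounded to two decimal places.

R = 1.1 + 1.7 + 1.5 × (1.3 − 1.7) + 0.6 × 1.1
   = 1.1 + 1.7 − 0.6 + 0.66 = 2.86

2.86%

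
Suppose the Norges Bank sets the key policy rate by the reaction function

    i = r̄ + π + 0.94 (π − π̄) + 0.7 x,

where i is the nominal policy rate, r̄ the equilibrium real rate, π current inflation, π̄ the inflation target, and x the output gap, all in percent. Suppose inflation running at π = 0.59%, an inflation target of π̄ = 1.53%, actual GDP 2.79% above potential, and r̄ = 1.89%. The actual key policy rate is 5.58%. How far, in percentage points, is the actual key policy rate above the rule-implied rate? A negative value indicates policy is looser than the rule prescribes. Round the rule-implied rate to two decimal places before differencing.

Output 2.79% above potential → x = 2.79.
i = 1.89 + 0.59 + 0.94 × (0.59 − 1.53) + 0.7 × 2.79
   = 1.89 + 0.59 − 0.8836 + 1.953 = 3.55
Deviation = 5.58 − 3.55 = 2.03 pp.

2.03 pp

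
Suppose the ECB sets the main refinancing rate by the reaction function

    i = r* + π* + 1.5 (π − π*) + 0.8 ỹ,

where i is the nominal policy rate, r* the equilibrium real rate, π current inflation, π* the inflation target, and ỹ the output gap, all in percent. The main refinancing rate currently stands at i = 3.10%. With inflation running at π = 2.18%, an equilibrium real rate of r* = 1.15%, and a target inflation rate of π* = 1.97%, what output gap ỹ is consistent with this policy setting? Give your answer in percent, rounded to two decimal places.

0.8 ỹ = 3.10 − 1.15 − 1.97 − 1.5 × (2.18 − 1.97) = -0.335
ỹ = -0.335 / 0.8 = -0.42

-0.42%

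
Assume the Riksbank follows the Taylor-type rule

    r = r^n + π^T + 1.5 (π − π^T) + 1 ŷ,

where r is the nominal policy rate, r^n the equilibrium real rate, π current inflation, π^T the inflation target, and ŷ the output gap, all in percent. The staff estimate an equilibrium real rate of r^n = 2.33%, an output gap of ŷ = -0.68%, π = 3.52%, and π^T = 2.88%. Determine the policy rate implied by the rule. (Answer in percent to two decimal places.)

r = 2.33 + 2.88 + 1.5 × (3.52 − 2.88) + 1 × (-0.68)
   = 2.33 + 2.88 + 0.96 − 0.68 = 5.49

5.49%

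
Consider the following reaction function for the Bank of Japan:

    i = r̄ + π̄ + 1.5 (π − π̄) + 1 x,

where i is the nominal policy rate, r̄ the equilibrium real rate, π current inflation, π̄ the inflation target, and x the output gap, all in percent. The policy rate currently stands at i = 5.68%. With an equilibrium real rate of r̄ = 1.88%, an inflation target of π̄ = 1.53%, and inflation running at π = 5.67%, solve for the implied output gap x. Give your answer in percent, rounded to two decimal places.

1 x = 5.68 − 1.88 − 1.53 − 1.5 × (5.67 − 1.53) = -3.94
x = -3.94 / 1 = -3.94

-3.94%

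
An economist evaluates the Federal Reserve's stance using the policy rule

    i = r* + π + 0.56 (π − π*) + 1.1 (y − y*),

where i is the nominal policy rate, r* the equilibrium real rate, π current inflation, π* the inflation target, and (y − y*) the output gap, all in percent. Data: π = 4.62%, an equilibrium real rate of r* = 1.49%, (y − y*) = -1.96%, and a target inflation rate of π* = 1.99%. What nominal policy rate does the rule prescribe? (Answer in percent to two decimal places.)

5.43%

i = 1.49 + 4.62 + 0.56 × (4.62 − 1.99) + 1.1 × (-1.96)
   = 1.49 + 4.62 + 1.4728 − 2.156 = 5.43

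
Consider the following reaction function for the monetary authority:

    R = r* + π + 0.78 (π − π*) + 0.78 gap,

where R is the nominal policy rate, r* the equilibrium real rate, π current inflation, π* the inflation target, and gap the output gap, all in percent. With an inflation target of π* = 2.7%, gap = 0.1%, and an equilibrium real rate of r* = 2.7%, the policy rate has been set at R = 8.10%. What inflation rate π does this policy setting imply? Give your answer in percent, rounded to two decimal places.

4.17%

Collecting π: R = r* + (1 + 0.78) π − 0.78 π* + 0.78 gap
1.78 π = 8.10 − 2.7 + 0.78 × 2.7 − 0.78 × 0.1 = 7.428
π = 7.428 / 1.78 = 4.17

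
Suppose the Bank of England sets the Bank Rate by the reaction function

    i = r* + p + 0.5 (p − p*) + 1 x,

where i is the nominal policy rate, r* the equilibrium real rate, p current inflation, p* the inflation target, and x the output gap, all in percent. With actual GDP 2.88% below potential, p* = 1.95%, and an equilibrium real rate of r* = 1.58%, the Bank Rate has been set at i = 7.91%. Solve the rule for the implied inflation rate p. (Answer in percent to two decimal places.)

Output 2.88% below potential → x = -2.88.
Collecting p: i = r* + (1 + 0.5) p − 0.5 p* + 1 x
1.5 p = 7.91 − 1.58 + 0.5 × 1.95 − 1 × (-2.88) = 10.185
p = 10.185 / 1.5 = 6.79

6.79%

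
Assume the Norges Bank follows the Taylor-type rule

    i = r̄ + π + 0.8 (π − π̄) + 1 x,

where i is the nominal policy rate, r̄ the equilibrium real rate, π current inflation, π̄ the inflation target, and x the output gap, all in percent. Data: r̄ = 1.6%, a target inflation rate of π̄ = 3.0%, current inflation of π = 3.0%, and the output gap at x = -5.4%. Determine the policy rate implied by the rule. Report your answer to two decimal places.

-0.80%

i = 1.6 + 3.0 + 0.8 × (3.0 − 3.0) + 1 × (-5.4)
   = 1.6 + 3 + 0 − 5.4 = -0.80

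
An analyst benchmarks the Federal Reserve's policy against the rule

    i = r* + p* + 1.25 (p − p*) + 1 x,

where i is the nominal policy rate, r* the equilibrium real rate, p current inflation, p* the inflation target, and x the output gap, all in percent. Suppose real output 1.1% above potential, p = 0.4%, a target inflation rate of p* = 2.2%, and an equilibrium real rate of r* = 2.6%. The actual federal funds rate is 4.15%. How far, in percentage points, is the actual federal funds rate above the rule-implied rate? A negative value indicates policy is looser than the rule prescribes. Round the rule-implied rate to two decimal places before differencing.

Output 1.1% above potential → x = 1.1.
i = 2.6 + 2.2 + 1.25 × (0.4 − 2.2) + 1 × 1.1
   = 2.6 + 2.2 − 2.25 + 1.1 = 3.65
Deviation = 4.15 − 3.65 = 0.50 pp.

0.50 pp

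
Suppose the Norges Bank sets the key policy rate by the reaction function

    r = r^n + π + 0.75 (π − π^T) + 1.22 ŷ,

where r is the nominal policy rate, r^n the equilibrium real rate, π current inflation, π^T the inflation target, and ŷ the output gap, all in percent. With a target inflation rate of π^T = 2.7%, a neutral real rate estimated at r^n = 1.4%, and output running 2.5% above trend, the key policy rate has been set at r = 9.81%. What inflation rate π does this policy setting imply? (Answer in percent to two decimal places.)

4.22%

Output 2.5% above potential → ŷ = 2.5.
Collecting π: r = r^n + (1 + 0.75) π − 0.75 π^T + 1.22 ŷ
1.75 π = 9.81 − 1.4 + 0.75 × 2.7 − 1.22 × 2.5 = 7.385
π = 7.385 / 1.75 = 4.22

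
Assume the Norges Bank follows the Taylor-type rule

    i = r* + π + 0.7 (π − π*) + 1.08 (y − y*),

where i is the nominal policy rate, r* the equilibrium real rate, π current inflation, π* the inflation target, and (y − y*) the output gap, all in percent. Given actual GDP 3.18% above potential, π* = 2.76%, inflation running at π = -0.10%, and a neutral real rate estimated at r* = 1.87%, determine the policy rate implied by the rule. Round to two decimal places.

Output 3.18% above potential → (y − y*) = 3.18.
i = 1.87 + (-0.10) + 0.7 × (-0.10 − 2.76) + 1.08 × 3.18
   = 1.87 − 0.1 − 2.002 + 3.4344 = 3.20

3.20%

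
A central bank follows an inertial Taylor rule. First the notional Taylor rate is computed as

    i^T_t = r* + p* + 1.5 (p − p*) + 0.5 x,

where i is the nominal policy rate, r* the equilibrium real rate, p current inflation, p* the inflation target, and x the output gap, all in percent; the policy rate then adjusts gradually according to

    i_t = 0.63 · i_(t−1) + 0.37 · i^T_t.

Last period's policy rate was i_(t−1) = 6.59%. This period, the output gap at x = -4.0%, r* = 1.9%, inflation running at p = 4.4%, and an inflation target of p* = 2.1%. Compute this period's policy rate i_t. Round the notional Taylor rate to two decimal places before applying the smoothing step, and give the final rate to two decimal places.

i^T_t = 1.9 + 2.1 + 1.5 × (4.4 − 2.1) + 0.5 × (-4.0)
   = 1.9 + 2.1 + 3.45 − 2 = 5.45
i_t = 0.63 × 6.59 + 0.37 × 5.45 = 4.1517 + 2.0165 = 6.17

6.17%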